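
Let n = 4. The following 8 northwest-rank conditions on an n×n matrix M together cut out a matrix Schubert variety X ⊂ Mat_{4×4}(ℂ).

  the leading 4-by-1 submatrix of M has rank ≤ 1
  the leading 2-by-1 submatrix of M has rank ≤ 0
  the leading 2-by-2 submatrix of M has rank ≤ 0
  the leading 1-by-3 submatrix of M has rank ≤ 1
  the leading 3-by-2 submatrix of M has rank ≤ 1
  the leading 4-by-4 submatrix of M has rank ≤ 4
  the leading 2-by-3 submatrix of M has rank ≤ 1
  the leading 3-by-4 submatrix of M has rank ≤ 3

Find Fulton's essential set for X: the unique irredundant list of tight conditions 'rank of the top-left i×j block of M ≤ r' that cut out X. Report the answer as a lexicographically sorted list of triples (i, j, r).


Reconstructing r_w from the 8 given conditions:

  row 1: 0 | 0 | 1 | 1
  row 2: 0 | 0 | 1 | 2
  row 3: 1 | 1 | 2 | 3
  row 4: 1 | 2 | 3 | 4

second differences of R give the permutation w = (3, 4, 1, 2).

1 SE-corner of the 4-cell Rothe diagram gives Ess(w):

[(2, 2, 0)]


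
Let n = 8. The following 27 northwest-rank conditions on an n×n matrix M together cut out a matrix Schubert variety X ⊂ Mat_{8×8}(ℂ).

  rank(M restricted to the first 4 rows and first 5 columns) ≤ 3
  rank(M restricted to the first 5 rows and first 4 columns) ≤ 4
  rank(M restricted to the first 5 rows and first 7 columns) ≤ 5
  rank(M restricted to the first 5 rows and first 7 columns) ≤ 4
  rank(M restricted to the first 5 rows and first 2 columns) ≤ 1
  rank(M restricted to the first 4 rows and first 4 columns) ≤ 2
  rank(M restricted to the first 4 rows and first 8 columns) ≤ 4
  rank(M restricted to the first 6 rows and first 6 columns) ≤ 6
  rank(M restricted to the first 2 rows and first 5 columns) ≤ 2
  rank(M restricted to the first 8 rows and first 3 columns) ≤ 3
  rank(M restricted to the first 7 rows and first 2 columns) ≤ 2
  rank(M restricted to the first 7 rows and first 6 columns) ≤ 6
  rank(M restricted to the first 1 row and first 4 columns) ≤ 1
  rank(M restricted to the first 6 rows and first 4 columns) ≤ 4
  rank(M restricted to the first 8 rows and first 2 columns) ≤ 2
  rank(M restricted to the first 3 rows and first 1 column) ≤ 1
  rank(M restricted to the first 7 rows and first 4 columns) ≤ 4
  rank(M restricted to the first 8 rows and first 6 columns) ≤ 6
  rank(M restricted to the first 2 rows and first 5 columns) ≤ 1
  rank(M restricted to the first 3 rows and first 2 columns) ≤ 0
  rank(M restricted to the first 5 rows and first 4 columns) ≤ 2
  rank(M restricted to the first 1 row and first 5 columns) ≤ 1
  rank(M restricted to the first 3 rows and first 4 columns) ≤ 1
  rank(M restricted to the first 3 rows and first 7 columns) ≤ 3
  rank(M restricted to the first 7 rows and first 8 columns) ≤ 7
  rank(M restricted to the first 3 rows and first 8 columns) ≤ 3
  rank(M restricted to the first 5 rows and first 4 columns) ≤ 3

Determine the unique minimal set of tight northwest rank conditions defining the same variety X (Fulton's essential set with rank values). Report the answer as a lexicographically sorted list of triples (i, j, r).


Rank table r_w(8×8) implied by the 27 constraints:

  row 1: 0  0  1  1  1  1  1  1
  row 2: 0  0  1  1  1  2  2  2
  row 3: 0  0  1  1  2  3  3  3
  row 4: 1  1  2  2  3  4  4  4
  row 5: 1  1  2  2  3  4  4  5
  row 6: 1  2  3  3  4  5  5  6
  row 7: 1  2  3  4  5  6  6  7
  row 8: 1  2  3  4  5  6  7  8

reading off 1-entries of Δ²R: w = (3, 6, 5, 1, 8, 2, 4, 7).

D(w) has 12 cells with 6 SE-corners; essential set:

[(2, 5, 1), (3, 2, 0), (3, 4, 1), (5, 2, 1), (5, 4, 2), (5, 7, 4)]


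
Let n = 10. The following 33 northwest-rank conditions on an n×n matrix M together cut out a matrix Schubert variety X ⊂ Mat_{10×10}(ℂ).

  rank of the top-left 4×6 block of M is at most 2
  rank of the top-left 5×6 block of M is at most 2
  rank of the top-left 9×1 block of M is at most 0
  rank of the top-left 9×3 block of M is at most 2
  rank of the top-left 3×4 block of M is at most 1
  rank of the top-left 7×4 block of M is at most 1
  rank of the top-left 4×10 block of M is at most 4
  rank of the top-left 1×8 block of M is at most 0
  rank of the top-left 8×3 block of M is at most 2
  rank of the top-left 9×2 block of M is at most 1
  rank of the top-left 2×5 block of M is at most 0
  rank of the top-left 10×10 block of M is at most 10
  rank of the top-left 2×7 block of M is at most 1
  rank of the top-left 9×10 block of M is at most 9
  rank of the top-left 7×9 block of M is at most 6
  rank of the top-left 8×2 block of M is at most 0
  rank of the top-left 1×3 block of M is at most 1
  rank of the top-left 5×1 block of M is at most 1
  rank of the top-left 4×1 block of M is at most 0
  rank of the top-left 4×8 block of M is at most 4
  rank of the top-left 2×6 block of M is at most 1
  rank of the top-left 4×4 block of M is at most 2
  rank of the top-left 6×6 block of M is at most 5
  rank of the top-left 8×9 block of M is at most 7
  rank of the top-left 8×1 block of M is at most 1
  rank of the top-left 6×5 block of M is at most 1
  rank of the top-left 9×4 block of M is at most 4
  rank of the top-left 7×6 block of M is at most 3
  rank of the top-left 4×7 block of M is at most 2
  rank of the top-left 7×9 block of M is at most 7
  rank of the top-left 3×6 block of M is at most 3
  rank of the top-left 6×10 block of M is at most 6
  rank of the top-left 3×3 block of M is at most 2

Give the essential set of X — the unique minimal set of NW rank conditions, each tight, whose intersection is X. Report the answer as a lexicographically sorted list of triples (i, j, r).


Propagating the 33 rank bounds to every northwest block:

  i=1: 0 | 0 | 0 | 0 | 0 | 0 | 0 | 0 | 1 | 1
  i=2: 0 | 0 | 0 | 0 | 0 | 1 | 1 | 1 | 2 | 2
  i=3: 0 | 0 | 1 | 1 | 1 | 2 | 2 | 2 | 3 | 3
  i=4: 0 | 0 | 1 | 1 | 1 | 2 | 2 | 3 | 4 | 4
  i=5: 0 | 0 | 1 | 1 | 1 | 2 | 3 | 4 | 5 | 5
  i=6: 0 | 0 | 1 | 1 | 1 | 2 | 3 | 4 | 5 | 6
  i=7: 0 | 0 | 1 | 1 | 2 | 3 | 4 | 5 | 6 | 7
  i=8: 0 | 0 | 1 | 2 | 3 | 4 | 5 | 6 | 7 | 8
  i=9: 0 | 1 | 2 | 3 | 4 | 5 | 6 | 7 | 8 | 9
  i=10: 1 | 2 | 3 | 4 | 5 | 6 | 7 | 8 | 9 | 10

so w = (9, 6, 3, 8, 7, 10, 5, 4, 2, 1).

Fulton essential set (7 of the 34 Rothe cells):

[(1, 8, 0), (2, 5, 0), (4, 7, 2), (6, 5, 1), (7, 4, 1), (8, 2, 0), (9, 1, 0)]


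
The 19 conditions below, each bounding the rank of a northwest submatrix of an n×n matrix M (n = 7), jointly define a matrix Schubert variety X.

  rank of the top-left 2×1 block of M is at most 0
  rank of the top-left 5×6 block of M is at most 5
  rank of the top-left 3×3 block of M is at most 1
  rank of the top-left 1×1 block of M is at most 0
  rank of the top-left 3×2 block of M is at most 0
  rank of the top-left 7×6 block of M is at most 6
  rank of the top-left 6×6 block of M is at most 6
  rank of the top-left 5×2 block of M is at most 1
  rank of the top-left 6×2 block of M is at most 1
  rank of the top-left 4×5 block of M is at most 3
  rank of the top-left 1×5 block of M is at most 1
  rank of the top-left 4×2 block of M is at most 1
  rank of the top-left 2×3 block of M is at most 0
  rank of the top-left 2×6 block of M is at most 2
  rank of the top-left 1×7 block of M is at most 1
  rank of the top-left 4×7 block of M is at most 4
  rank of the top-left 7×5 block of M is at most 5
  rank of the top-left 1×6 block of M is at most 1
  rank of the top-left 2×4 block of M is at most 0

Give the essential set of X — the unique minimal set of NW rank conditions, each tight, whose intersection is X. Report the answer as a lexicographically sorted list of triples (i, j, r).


Propagating the 19 rank bounds to every northwest block:

  0 | 0 | 0 | 0 | 1 | 1 | 1
  0 | 0 | 0 | 0 | 1 | 2 | 2
  0 | 0 | 1 | 1 | 2 | 3 | 3
  1 | 1 | 2 | 2 | 3 | 4 | 4
  1 | 1 | 2 | 3 | 4 | 5 | 5
  1 | 1 | 2 | 3 | 4 | 5 | 6
  1 | 2 | 3 | 4 | 5 | 6 | 7

second differences of R give the permutation w = (5, 6, 3, 1, 4, 7, 2).

3 SE-corners of the 12-cell Rothe diagram give Ess(w):

[(2, 4, 0), (3, 2, 0), (6, 2, 1)]


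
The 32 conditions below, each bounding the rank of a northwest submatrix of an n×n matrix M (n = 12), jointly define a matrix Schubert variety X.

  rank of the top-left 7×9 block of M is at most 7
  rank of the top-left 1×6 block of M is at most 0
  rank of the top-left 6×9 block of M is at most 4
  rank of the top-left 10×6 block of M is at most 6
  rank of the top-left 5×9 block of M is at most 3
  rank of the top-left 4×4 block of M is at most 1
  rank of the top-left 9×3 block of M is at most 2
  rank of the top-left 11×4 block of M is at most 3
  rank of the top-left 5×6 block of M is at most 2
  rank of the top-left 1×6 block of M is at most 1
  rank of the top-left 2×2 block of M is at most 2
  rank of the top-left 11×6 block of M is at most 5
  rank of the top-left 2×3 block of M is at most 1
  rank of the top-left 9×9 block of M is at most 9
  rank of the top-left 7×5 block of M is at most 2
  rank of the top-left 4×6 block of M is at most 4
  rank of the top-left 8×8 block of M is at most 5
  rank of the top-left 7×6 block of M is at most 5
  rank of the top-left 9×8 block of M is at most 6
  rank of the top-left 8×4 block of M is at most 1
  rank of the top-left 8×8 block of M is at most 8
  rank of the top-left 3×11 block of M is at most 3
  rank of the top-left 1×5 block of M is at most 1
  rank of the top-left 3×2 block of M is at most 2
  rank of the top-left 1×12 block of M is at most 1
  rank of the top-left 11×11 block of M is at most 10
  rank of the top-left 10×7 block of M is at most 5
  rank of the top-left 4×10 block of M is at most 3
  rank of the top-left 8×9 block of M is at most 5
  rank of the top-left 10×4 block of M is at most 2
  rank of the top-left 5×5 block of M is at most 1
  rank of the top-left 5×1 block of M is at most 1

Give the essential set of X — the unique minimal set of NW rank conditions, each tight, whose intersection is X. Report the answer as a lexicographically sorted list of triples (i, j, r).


Computing R[i][j] = min implied NW-rank bound (n=12, 32 conditions):

  0, 0, 0, 0, 0, 0, 1, 1, 1, 1, 1, 1
  1, 1, 1, 1, 1, 1, 2, 2, 2, 2, 2, 2
  1, 1, 1, 1, 1, 2, 3, 3, 3, 3, 3, 3
  1, 1, 1, 1, 1, 2, 3, 3, 3, 3, 4, 4
  1, 1, 1, 1, 1, 2, 3, 3, 3, 4, 5, 5
  1, 1, 1, 1, 2, 3, 4, 4, 4, 5, 6, 6
  1, 1, 1, 1, 2, 3, 4, 5, 5, 6, 7, 7
  1, 1, 1, 1, 2, 3, 4, 5, 5, 6, 7, 8
  1, 2, 2, 2, 3, 4, 5, 6, 6, 7, 8, 9
  1, 2, 2, 2, 3, 4, 5, 6, 7, 8, 9, 10
  1, 2, 3, 3, 4, 5, 6, 7, 8, 9, 10, 11
  1, 2, 3, 4, 5, 6, 7, 8, 9, 10, 11, 12

second differences of R give the permutation w = (7, 1, 6, 11, 10, 5, 8, 12, 2, 9, 3, 4).

Fulton essential set (7 of the 35 Rothe cells):

[(1, 6, 0), (4, 10, 3), (5, 5, 1), (5, 9, 3), (8, 4, 1), (8, 9, 5), (10, 4, 2)]


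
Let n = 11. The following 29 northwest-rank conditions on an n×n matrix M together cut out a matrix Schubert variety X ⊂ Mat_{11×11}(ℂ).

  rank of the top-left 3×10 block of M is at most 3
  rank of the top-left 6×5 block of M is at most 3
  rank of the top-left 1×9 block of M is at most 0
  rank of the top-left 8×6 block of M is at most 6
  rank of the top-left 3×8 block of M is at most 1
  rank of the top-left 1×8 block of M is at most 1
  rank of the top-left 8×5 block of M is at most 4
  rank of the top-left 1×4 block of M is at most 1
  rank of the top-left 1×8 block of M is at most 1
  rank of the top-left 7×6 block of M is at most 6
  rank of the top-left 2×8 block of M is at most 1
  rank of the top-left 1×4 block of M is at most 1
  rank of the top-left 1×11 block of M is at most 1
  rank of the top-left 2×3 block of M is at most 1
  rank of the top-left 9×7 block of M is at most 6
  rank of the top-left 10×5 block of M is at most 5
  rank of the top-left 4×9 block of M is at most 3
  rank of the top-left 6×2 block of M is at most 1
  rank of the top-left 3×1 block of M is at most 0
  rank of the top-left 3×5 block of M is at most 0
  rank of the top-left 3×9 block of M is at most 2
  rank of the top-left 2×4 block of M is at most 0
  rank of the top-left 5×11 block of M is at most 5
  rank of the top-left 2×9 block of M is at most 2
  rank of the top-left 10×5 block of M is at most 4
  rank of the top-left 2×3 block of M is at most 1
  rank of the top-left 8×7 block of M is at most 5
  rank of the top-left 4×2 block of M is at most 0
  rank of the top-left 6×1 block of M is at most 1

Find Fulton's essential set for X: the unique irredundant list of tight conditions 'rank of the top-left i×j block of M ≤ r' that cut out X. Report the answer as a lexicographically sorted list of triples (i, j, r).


Recovering R(i,j) via the rank-extension bound from the 29 conditions:

  row 1: 0 | 0 | 0 | 0 | 0 | 0 | 0 | 0 | 0 | 1 | 1
  row 2: 0 | 0 | 0 | 0 | 0 | 1 | 1 | 1 | 1 | 2 | 2
  row 3: 0 | 0 | 0 | 0 | 0 | 1 | 1 | 1 | 2 | 3 | 3
  row 4: 0 | 0 | 1 | 1 | 1 | 2 | 2 | 2 | 3 | 4 | 4
  row 5: 1 | 1 | 2 | 2 | 2 | 3 | 3 | 3 | 4 | 5 | 5
  row 6: 1 | 1 | 2 | 3 | 3 | 4 | 4 | 4 | 5 | 6 | 6
  row 7: 1 | 2 | 3 | 4 | 4 | 5 | 5 | 5 | 6 | 7 | 7
  row 8: 1 | 2 | 3 | 4 | 4 | 5 | 5 | 6 | 7 | 8 | 8
  row 9: 1 | 2 | 3 | 4 | 4 | 5 | 6 | 7 | 8 | 9 | 9
  row 10: 1 | 2 | 3 | 4 | 4 | 5 | 6 | 7 | 8 | 9 | 10
  row 11: 1 | 2 | 3 | 4 | 5 | 6 | 7 | 8 | 9 | 10 | 11

hence w(1..11) = (10, 6, 9, 3, 1, 4, 2, 8, 7, 11, 5).

7 SE-corners of the 28-cell Rothe diagram give Ess(w):

[(1, 9, 0), (3, 5, 0), (3, 8, 1), (4, 2, 0), (6, 2, 1), (8, 7, 5), (10, 5, 4)]


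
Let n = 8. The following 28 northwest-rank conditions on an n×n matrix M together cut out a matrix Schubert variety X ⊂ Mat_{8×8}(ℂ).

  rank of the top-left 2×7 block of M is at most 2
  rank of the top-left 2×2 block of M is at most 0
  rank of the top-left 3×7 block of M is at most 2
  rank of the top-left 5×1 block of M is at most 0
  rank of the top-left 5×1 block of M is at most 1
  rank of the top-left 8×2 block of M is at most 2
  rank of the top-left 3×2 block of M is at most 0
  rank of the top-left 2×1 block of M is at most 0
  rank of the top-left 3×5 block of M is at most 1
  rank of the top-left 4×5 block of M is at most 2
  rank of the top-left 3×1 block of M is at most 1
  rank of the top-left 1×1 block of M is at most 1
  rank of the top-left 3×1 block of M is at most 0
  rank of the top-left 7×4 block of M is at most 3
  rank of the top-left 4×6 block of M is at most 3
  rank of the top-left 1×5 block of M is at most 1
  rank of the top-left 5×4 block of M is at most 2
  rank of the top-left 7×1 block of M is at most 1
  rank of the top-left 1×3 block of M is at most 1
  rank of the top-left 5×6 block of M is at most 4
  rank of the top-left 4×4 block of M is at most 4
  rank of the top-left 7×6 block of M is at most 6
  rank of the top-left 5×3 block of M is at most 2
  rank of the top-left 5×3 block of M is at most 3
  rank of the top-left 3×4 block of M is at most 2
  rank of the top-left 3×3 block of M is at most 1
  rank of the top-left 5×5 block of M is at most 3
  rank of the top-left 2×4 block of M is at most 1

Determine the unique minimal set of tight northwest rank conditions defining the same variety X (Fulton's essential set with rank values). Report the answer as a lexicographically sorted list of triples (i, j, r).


Propagating the 28 rank bounds to every northwest block:

  R[1]: 0  0  1  1  1  1  1  1
  R[2]: 0  0  1  1  1  2  2  2
  R[3]: 0  0  1  1  1  2  2  3
  R[4]: 0  1  2  2  2  3  3  4
  R[5]: 0  1  2  2  3  4  4  5
  R[6]: 1  2  3  3  4  5  5  6
  R[7]: 1  2  3  3  4  5  6  7
  R[8]: 1  2  3  4  5  6  7  8

second differences of R give the permutation w = (3, 6, 8, 2, 5, 1, 7, 4).

|D(w)|=15, |Ess(w)|=6:

[(3, 2, 0), (3, 5, 1), (3, 7, 2), (5, 1, 0), (5, 4, 2), (7, 4, 3)]


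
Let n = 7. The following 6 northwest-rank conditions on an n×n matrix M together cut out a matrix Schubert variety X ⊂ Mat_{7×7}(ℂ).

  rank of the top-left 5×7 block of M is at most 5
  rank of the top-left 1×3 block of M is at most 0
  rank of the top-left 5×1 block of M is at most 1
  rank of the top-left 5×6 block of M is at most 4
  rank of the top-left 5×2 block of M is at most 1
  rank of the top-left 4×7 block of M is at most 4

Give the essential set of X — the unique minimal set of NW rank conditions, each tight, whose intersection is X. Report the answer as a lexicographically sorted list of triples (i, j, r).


Recovering R(i,j) via the rank-extension bound from the 6 conditions:

  row 1: 0 | 0 | 0 | 1 | 1 | 1 | 1
  row 2: 1 | 1 | 1 | 2 | 2 | 2 | 2
  row 3: 1 | 1 | 2 | 3 | 3 | 3 | 3
  row 4: 1 | 1 | 2 | 3 | 4 | 4 | 4
  row 5: 1 | 1 | 2 | 3 | 4 | 4 | 5
  row 6: 1 | 2 | 3 | 4 | 5 | 5 | 6
  row 7: 1 | 2 | 3 | 4 | 5 | 6 | 7

hence w(1..7) = (4, 1, 3, 5, 7, 2, 6).

Rothe diagram D(w) (7 cells), 3 SE-corners (essential conditions):

[(1, 3, 0), (5, 2, 1), (5, 6, 4)]


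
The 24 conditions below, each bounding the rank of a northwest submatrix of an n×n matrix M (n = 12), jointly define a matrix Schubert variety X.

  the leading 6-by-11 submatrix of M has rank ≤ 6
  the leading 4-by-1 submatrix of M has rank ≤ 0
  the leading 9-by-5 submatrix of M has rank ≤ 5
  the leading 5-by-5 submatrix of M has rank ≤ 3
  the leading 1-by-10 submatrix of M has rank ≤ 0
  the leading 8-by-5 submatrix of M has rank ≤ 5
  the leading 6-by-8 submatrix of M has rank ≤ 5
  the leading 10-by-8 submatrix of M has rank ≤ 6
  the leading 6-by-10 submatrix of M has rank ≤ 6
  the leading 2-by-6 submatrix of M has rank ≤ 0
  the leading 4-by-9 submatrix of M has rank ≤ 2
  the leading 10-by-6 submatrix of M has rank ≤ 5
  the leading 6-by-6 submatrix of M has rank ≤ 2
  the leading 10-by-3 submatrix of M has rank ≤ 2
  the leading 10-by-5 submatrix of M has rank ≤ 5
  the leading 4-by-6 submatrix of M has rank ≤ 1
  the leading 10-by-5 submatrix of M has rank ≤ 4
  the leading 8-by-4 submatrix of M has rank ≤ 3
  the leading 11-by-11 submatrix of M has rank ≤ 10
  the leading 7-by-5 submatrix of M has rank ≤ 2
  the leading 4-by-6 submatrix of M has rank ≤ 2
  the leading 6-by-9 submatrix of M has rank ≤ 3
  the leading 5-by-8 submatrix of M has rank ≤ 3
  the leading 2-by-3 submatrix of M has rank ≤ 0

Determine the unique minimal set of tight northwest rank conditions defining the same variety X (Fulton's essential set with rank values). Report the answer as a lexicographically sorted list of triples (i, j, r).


Reconstructing r_w from the 24 given conditions:

  0 | 0 | 0 | 0 | 0 | 0 | 0 | 0 | 0 | 0 | 1 | 1
  0 | 0 | 0 | 0 | 0 | 0 | 1 | 1 | 1 | 1 | 2 | 2
  0 | 1 | 1 | 1 | 1 | 1 | 2 | 2 | 2 | 2 | 3 | 3
  0 | 1 | 1 | 1 | 1 | 1 | 2 | 2 | 2 | 3 | 4 | 4
  1 | 2 | 2 | 2 | 2 | 2 | 3 | 3 | 3 | 4 | 5 | 5
  1 | 2 | 2 | 2 | 2 | 2 | 3 | 3 | 3 | 4 | 5 | 6
  1 | 2 | 2 | 2 | 2 | 3 | 4 | 4 | 4 | 5 | 6 | 7
  1 | 2 | 2 | 3 | 3 | 4 | 5 | 5 | 5 | 6 | 7 | 8
  1 | 2 | 2 | 3 | 4 | 5 | 6 | 6 | 6 | 7 | 8 | 9
  1 | 2 | 2 | 3 | 4 | 5 | 6 | 6 | 7 | 8 | 9 | 10
  1 | 2 | 3 | 4 | 5 | 6 | 7 | 7 | 8 | 9 | 10 | 11
  1 | 2 | 3 | 4 | 5 | 6 | 7 | 8 | 9 | 10 | 11 | 12

reading off 1-entries of Δ²R: w = (11, 7, 2, 10, 1, 12, 6, 4, 5, 9, 3, 8).

ℓ(w)=37; the 10 essential cells (i,j,r):

[(1, 10, 0), (2, 6, 0), (4, 1, 0), (4, 6, 1), (4, 9, 2), (6, 6, 2), (6, 9, 3), (7, 5, 2), (10, 3, 2), (10, 8, 6)]


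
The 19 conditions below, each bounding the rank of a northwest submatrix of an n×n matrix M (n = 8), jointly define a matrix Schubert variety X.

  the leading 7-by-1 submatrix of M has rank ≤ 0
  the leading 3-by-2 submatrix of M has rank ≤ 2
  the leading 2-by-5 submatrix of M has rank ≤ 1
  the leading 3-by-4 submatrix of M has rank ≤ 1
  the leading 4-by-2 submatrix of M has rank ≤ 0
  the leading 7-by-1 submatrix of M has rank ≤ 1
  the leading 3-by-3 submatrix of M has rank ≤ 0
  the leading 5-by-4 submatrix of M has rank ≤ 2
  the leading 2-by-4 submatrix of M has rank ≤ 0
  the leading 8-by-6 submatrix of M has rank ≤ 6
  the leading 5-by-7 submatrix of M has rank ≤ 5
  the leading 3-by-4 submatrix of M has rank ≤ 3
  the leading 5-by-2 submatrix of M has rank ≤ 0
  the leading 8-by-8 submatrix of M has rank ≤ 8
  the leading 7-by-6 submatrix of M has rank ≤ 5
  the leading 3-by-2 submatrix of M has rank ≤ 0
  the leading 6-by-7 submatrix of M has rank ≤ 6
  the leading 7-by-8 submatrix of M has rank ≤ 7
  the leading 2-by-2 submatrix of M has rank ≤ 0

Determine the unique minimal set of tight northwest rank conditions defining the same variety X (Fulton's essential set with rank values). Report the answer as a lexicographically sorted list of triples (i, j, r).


Reconstructing r_w from the 19 given conditions:

  0 | 0 | 0 | 0 | 1 | 1 | 1 | 1
  0 | 0 | 0 | 0 | 1 | 2 | 2 | 2
  0 | 0 | 0 | 1 | 2 | 3 | 3 | 3
  0 | 0 | 1 | 2 | 3 | 4 | 4 | 4
  0 | 0 | 1 | 2 | 3 | 4 | 5 | 5
  0 | 1 | 2 | 3 | 4 | 5 | 6 | 6
  0 | 1 | 2 | 3 | 4 | 5 | 6 | 7
  1 | 2 | 3 | 4 | 5 | 6 | 7 | 8

second differences of R give the permutation w = (5, 6, 4, 3, 7, 2, 8, 1).

D(w) has 17 cells with 4 SE-corners; essential set:

[(2, 4, 0), (3, 3, 0), (5, 2, 0), (7, 1, 0)]


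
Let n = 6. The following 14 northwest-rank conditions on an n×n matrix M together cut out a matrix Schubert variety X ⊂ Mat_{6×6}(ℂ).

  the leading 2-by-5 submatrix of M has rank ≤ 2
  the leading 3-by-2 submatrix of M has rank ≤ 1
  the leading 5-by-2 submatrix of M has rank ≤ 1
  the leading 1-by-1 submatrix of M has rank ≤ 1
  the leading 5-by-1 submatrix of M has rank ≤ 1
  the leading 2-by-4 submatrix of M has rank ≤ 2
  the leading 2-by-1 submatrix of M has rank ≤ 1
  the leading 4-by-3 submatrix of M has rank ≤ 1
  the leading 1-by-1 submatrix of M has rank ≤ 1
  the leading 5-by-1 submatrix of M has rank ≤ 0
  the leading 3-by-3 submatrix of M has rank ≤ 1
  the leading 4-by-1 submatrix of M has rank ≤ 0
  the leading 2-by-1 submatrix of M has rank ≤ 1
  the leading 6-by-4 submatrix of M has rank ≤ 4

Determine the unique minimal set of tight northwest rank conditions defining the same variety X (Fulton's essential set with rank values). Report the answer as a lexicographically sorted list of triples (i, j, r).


Reconstructing r_w from the 14 given conditions:

  row 1: 0 1 1 1 1 1
  row 2: 0 1 1 2 2 2
  row 3: 0 1 1 2 3 3
  row 4: 0 1 1 2 3 4
  row 5: 0 1 2 3 4 5
  row 6: 1 2 3 4 5 6

hence w(1..6) = (2, 4, 5, 6, 3, 1).

2 SE-corners of the 8-cell Rothe diagram give Ess(w):

[(4, 3, 1), (5, 1, 0)]


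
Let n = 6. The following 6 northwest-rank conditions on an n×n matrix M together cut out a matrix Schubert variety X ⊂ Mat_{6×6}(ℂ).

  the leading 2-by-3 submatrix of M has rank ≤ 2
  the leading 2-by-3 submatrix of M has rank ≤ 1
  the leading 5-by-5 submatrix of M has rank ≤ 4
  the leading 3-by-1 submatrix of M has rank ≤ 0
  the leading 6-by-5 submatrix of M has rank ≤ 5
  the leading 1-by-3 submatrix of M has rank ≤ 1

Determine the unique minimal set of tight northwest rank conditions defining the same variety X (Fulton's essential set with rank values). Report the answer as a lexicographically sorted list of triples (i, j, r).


Computing R[i][j] = min implied NW-rank bound (n=6, 6 conditions):

  row 1: 0  1  1  1  1  1
  row 2: 0  1  1  2  2  2
  row 3: 0  1  2  3  3  3
  row 4: 1  2  3  4  4  4
  row 5: 1  2  3  4  4  5
  row 6: 1  2  3  4  5  6

second differences of R give the permutation w = (2, 4, 3, 1, 6, 5).

|D(w)|=5, |Ess(w)|=3:

[(2, 3, 1), (3, 1, 0), (5, 5, 4)]


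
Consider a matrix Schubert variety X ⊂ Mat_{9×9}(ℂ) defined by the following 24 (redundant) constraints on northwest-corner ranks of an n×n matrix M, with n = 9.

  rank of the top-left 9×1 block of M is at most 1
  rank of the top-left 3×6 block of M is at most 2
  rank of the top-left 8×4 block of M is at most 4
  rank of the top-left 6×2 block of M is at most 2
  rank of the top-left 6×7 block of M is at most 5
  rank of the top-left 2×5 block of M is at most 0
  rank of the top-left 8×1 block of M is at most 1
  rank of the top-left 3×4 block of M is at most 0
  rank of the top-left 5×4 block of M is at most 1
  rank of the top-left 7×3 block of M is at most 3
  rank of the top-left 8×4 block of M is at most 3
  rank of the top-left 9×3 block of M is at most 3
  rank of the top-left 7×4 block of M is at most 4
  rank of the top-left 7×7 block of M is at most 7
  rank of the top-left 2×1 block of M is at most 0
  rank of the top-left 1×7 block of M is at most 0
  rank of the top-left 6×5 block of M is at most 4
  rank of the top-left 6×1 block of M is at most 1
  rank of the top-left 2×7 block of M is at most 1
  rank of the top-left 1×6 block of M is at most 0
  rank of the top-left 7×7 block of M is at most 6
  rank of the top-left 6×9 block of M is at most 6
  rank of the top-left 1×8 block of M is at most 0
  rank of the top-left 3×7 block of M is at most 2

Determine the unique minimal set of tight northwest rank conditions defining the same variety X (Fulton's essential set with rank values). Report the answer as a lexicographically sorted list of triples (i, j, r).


The tightest implied rank at each (i,j), from the 24 conditions:

  i=1: 0, 0, 0, 0, 0, 0, 0, 0, 1
  i=2: 0, 0, 0, 0, 0, 1, 1, 1, 2
  i=3: 0, 0, 0, 0, 1, 2, 2, 2, 3
  i=4: 1, 1, 1, 1, 2, 3, 3, 3, 4
  i=5: 1, 1, 1, 1, 2, 3, 4, 4, 5
  i=6: 1, 2, 2, 2, 3, 4, 5, 5, 6
  i=7: 1, 2, 3, 3, 4, 5, 6, 6, 7
  i=8: 1, 2, 3, 3, 4, 5, 6, 7, 8
  i=9: 1, 2, 3, 4, 5, 6, 7, 8, 9

giving w = (9, 6, 5, 1, 7, 2, 3, 8, 4) via Δ²R.

Rothe diagram D(w) (21 cells), 5 SE-corners (essential conditions):

[(1, 8, 0), (2, 5, 0), (3, 4, 0), (5, 4, 1), (8, 4, 3)]


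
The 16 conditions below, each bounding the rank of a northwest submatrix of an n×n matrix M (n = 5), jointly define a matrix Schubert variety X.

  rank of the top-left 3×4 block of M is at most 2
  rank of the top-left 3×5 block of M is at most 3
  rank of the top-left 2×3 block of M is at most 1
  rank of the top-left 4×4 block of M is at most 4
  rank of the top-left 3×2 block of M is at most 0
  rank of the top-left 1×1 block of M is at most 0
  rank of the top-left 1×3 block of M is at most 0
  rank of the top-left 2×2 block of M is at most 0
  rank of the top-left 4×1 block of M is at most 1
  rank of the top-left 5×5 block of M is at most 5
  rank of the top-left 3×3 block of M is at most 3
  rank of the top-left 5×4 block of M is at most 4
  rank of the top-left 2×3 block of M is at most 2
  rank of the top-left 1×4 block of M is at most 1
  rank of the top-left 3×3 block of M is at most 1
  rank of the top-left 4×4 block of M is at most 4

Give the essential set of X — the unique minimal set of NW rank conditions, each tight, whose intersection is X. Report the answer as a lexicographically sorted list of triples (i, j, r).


Rank table r_w(5×5) implied by the 16 constraints:

  R[1]: 0 | 0 | 0 | 1 | 1
  R[2]: 0 | 0 | 1 | 2 | 2
  R[3]: 0 | 0 | 1 | 2 | 3
  R[4]: 1 | 1 | 2 | 3 | 4
  R[5]: 1 | 2 | 3 | 4 | 5

reading off 1-entries of Δ²R: w = (4, 3, 5, 1, 2).

Fulton essential set (2 of the 7 Rothe cells):

[(1, 3, 0), (3, 2, 0)]


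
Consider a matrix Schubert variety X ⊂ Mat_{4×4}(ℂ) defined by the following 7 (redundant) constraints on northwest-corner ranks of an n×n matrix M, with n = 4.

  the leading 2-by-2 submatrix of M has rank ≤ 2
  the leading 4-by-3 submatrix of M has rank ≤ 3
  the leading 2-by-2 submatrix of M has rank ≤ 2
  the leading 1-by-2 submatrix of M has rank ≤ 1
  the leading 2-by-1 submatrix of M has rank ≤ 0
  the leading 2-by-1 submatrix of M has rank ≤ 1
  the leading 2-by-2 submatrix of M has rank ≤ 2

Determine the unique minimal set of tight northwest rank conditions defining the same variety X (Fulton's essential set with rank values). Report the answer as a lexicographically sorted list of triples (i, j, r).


Recovering R(i,j) via the rank-extension bound from the 7 conditions:

  R[1]: 0 | 1 | 1 | 1
  R[2]: 0 | 1 | 2 | 2
  R[3]: 1 | 2 | 3 | 3
  R[4]: 1 | 2 | 3 | 4

second differences of R give the permutation w = (2, 3, 1, 4).

ℓ(w)=2; the 1 essential cell (i,j,r):

[(2, 1, 0)]


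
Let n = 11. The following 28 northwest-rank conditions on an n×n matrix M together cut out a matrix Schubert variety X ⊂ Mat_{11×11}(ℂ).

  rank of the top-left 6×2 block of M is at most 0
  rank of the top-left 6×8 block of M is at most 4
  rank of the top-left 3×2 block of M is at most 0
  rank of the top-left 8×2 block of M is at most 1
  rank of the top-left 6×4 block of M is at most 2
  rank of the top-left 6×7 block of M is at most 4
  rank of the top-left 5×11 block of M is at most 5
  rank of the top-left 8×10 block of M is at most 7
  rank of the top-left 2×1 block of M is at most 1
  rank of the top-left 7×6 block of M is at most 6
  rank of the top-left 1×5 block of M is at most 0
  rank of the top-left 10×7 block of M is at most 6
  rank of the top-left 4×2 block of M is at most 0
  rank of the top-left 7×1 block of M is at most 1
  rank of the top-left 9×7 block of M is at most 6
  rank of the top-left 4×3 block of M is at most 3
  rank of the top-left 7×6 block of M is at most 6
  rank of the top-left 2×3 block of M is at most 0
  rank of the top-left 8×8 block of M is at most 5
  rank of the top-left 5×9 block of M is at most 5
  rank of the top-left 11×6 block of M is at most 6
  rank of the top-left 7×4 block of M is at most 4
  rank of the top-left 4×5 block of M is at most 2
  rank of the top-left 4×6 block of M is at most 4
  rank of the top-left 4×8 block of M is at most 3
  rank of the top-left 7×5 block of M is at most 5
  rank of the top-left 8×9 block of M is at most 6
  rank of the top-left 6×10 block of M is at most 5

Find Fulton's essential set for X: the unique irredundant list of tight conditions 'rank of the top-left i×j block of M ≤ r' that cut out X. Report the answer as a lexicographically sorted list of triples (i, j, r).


Recovering R(i,j) via the rank-extension bound from the 28 conditions:

  R[1]: 0  0  0  0  0  1  1  1  1  1  1
  R[2]: 0  0  0  1  1  2  2  2  2  2  2
  R[3]: 0  0  1  2  2  3  3  3  3  3  3
  R[4]: 0  0  1  2  2  3  3  3  4  4  4
  R[5]: 0  0  1  2  3  4  4  4  5  5  5
  R[6]: 0  0  1  2  3  4  4  4  5  5  6
  R[7]: 1  1  2  3  4  5  5  5  6  6  7
  R[8]: 1  1  2  3  4  5  5  5  6  7  8
  R[9]: 1  2  3  4  5  6  6  6  7  8  9
  R[10]: 1  2  3  4  5  6  6  7  8  9  10
  R[11]: 1  2  3  4  5  6  7  8  9  10  11

hence w(1..11) = (6, 4, 3, 9, 5, 11, 1, 10, 2, 8, 7).

10 SE-corners of the 26-cell Rothe diagram give Ess(w):

[(1, 5, 0), (2, 3, 0), (4, 5, 2), (4, 8, 3), (6, 2, 0), (6, 8, 4), (6, 10, 5), (8, 2, 1), (8, 8, 5), (10, 7, 6)]


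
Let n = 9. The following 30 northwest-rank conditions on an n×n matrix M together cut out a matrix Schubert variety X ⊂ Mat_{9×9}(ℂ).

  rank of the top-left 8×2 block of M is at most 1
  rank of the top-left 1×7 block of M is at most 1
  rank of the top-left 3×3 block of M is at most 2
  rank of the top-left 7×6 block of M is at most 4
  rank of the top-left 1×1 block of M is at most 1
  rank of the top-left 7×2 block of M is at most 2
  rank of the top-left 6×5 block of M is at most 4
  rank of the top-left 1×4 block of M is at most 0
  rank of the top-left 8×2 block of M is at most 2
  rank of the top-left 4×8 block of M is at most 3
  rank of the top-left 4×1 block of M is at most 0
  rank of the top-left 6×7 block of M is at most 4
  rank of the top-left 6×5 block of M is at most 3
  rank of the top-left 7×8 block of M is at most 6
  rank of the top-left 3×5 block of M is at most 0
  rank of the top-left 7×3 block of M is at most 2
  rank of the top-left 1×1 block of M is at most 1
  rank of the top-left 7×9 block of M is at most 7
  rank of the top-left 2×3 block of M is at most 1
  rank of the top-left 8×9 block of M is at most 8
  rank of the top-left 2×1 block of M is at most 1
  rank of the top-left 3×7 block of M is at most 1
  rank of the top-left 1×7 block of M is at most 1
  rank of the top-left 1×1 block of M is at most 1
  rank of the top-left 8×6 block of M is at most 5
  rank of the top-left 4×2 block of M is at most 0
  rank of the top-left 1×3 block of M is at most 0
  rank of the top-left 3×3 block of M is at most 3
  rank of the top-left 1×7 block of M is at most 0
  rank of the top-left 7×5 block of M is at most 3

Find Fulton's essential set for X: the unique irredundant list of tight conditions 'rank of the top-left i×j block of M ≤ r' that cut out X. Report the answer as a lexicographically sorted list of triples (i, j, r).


Recovering R(i,j) via the rank-extension bound from the 30 conditions:

  R[1]: 0 | 0 | 0 | 0 | 0 | 0 | 0 | 1 | 1
  R[2]: 0 | 0 | 0 | 0 | 0 | 1 | 1 | 2 | 2
  R[3]: 0 | 0 | 0 | 0 | 0 | 1 | 1 | 2 | 3
  R[4]: 0 | 0 | 1 | 1 | 1 | 2 | 2 | 3 | 4
  R[5]: 1 | 1 | 2 | 2 | 2 | 3 | 3 | 4 | 5
  R[6]: 1 | 1 | 2 | 3 | 3 | 4 | 4 | 5 | 6
  R[7]: 1 | 1 | 2 | 3 | 3 | 4 | 5 | 6 | 7
  R[8]: 1 | 1 | 2 | 3 | 4 | 5 | 6 | 7 | 8
  R[9]: 1 | 2 | 3 | 4 | 5 | 6 | 7 | 8 | 9

the unique w with this rank table is (8, 6, 9, 3, 1, 4, 7, 5, 2).

Fulton essential set (6 of the 24 Rothe cells):

[(1, 7, 0), (3, 5, 0), (3, 7, 1), (4, 2, 0), (7, 5, 3), (8, 2, 1)]


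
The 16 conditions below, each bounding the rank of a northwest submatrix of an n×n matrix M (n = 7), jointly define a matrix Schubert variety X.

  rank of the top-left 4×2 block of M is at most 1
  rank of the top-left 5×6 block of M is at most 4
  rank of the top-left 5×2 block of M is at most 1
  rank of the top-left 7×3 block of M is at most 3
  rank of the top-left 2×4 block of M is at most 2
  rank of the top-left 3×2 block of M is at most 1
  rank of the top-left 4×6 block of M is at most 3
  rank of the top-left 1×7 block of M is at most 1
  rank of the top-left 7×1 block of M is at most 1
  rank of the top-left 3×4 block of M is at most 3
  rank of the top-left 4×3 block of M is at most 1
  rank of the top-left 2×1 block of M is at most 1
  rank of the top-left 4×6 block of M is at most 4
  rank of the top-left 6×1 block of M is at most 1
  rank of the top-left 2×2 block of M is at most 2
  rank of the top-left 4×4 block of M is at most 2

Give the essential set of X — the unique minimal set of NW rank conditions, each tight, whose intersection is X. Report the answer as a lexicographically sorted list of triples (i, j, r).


Reconstructing r_w from the 16 given conditions:

  i=1: 1, 1, 1, 1, 1, 1, 1
  i=2: 1, 1, 1, 2, 2, 2, 2
  i=3: 1, 1, 1, 2, 3, 3, 3
  i=4: 1, 1, 1, 2, 3, 3, 4
  i=5: 1, 1, 2, 3, 4, 4, 5
  i=6: 1, 2, 3, 4, 5, 5, 6
  i=7: 1, 2, 3, 4, 5, 6, 7

the unique w with this rank table is (1, 4, 5, 7, 3, 2, 6).

ℓ(w)=8; the 3 essential cells (i,j,r):

[(4, 3, 1), (4, 6, 3), (5, 2, 1)]


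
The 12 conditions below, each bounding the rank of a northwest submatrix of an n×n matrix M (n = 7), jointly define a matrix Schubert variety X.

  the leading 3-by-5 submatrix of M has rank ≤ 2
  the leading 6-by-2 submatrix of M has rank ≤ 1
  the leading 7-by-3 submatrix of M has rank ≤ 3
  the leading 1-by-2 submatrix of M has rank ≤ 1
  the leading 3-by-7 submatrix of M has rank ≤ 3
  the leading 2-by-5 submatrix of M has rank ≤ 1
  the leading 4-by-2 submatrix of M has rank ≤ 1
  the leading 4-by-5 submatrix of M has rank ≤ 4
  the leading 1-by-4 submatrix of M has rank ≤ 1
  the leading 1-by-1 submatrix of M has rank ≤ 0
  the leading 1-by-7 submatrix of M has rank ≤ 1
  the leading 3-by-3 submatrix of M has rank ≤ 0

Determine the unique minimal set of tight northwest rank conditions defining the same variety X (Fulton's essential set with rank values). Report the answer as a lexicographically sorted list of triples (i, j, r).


Recovering R(i,j) via the rank-extension bound from the 12 conditions:

  0 0 0 1 1 1 1
  0 0 0 1 1 2 2
  0 0 0 1 2 3 3
  1 1 1 2 3 4 4
  1 1 2 3 4 5 5
  1 1 2 3 4 5 6
  1 2 3 4 5 6 7

the unique w with this rank table is (4, 6, 5, 1, 3, 7, 2).

D(w) has 12 cells with 3 SE-corners; essential set:

[(2, 5, 1), (3, 3, 0), (6, 2, 1)]


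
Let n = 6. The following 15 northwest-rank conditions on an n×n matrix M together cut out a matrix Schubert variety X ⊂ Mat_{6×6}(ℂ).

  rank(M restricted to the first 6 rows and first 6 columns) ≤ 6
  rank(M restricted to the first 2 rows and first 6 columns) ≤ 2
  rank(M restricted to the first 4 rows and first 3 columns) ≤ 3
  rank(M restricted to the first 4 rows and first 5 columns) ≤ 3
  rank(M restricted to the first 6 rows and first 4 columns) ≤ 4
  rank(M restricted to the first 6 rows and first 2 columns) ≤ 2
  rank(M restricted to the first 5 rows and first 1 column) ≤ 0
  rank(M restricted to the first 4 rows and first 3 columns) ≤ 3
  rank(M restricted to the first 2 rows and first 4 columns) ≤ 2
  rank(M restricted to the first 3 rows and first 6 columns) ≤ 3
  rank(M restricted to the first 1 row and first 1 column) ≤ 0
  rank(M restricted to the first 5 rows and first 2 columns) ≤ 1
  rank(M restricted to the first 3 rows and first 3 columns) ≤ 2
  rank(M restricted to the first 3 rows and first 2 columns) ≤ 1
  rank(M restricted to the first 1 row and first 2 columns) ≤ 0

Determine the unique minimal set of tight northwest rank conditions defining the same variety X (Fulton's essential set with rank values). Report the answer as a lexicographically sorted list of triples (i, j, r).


The tightest implied rank at each (i,j), from the 15 conditions:

  i=1: 0  0  1  1  1  1
  i=2: 0  1  2  2  2  2
  i=3: 0  1  2  3  3  3
  i=4: 0  1  2  3  3  4
  i=5: 0  1  2  3  4  5
  i=6: 1  2  3  4  5  6

second differences of R give the permutation w = (3, 2, 4, 6, 5, 1).

Rothe diagram D(w) (7 cells), 3 SE-corners (essential conditions):

[(1, 2, 0), (4, 5, 3), (5, 1, 0)]


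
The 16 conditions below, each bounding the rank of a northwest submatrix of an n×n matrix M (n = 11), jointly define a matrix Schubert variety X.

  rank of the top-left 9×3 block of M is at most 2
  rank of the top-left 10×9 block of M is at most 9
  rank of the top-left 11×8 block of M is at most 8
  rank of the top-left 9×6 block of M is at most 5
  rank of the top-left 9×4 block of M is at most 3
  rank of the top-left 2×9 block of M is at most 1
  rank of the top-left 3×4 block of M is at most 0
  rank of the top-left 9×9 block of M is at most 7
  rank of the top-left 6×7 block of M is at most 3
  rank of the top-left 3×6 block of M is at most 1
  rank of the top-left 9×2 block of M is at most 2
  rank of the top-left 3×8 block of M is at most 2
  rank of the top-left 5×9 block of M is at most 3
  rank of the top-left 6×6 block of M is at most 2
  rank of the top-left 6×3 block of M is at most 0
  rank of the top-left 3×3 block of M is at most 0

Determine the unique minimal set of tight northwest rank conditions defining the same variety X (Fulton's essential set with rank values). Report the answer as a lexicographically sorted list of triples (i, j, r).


Rank table r_w(11×11) implied by the 16 constraints:

  R[1]: 0 0 0 0 1 1 1 1 1 1 1
  R[2]: 0 0 0 0 1 1 1 1 1 2 2
  R[3]: 0 0 0 0 1 1 2 2 2 3 3
  R[4]: 0 0 0 1 2 2 3 3 3 4 4
  R[5]: 0 0 0 1 2 2 3 3 3 4 5
  R[6]: 0 0 0 1 2 2 3 4 4 5 6
  R[7]: 1 1 1 2 3 3 4 5 5 6 7
  R[8]: 1 2 2 3 4 4 5 6 6 7 8
  R[9]: 1 2 2 3 4 5 6 7 7 8 9
  R[10]: 1 2 3 4 5 6 7 8 8 9 10
  R[11]: 1 2 3 4 5 6 7 8 9 10 11

the unique w with this rank table is (5, 10, 7, 4, 11, 8, 1, 2, 6, 3, 9).

D(w) has 31 cells with 7 SE-corners; essential set:

[(2, 9, 1), (3, 4, 0), (3, 6, 1), (5, 9, 3), (6, 3, 0), (6, 6, 2), (9, 3, 2)]


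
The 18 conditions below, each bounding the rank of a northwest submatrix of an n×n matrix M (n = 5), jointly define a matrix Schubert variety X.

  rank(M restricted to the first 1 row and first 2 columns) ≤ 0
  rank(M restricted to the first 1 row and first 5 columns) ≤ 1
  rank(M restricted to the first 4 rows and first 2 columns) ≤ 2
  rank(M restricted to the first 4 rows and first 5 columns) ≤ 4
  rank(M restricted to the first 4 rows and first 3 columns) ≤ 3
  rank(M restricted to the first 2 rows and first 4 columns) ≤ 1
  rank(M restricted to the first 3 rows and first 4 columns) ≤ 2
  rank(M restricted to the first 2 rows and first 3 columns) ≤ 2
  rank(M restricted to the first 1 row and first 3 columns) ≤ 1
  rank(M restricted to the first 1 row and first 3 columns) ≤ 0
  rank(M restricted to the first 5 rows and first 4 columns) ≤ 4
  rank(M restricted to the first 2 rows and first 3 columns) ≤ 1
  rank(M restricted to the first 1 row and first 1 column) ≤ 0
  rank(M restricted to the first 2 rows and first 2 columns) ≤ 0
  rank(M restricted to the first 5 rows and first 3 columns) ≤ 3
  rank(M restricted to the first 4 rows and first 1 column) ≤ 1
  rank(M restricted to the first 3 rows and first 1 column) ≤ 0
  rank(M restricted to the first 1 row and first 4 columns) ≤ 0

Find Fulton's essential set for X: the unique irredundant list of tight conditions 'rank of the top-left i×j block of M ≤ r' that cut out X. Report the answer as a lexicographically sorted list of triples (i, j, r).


The tightest implied rank at each (i,j), from the 18 conditions:

  row 1: 0, 0, 0, 0, 1
  row 2: 0, 0, 1, 1, 2
  row 3: 0, 1, 2, 2, 3
  row 4: 1, 2, 3, 3, 4
  row 5: 1, 2, 3, 4, 5

reading off 1-entries of Δ²R: w = (5, 3, 2, 1, 4).

|D(w)|=7, |Ess(w)|=3:

[(1, 4, 0), (2, 2, 0), (3, 1, 0)]
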